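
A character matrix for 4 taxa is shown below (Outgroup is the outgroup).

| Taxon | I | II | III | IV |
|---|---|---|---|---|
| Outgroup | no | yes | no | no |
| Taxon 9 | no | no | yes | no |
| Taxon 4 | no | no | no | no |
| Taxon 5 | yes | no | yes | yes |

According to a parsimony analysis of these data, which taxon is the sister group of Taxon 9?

Character polarity is set by the outgroup: the derived state is whichever differs from the outgroup's state, so for II the derived state is 'no', and for the remaining characters it is 'yes'.
I: derived state 'yes' in Taxon 5 only — an autapomorphy, so it tells us nothing about relationships among taxa.
All ingroup taxa share the derived state 'no' for II; it defines the ingroup but does not resolve relationships within it.
III (derived state 'yes') is shared by Taxon 5 and Taxon 9 — a synapomorphy uniting that clade.
IV (derived state 'yes') is unique to Taxon 5 (autapomorphy; uninformative for grouping).
Most parsimonious ingroup topology: ((Taxon 9,Taxon 5),Taxon 4).
Taxon 9 and Taxon 5 form a cherry on this tree, so they are sister taxa.

Taxon 5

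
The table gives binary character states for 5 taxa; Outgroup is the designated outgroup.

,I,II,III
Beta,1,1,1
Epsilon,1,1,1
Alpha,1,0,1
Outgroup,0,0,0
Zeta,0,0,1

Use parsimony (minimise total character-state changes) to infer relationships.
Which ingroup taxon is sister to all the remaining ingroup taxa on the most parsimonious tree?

Zeta

The outgroup has state '0' for every character, so '1' is the derived state throughout.
Only Alpha, Beta, and Epsilon show the derived state '1' for I, supporting them as a clade.
Only Beta and Epsilon show the derived state '1' for II, supporting them as a clade.
III (derived state '1') is shared by all ingroup taxa — unites the whole ingroup.
Most parsimonious ingroup topology: (((Epsilon,Beta),Alpha),Zeta).
Zeta is sister to the clade containing all other ingroup taxa, so it is the earliest-diverging (most basal) ingroup lineage.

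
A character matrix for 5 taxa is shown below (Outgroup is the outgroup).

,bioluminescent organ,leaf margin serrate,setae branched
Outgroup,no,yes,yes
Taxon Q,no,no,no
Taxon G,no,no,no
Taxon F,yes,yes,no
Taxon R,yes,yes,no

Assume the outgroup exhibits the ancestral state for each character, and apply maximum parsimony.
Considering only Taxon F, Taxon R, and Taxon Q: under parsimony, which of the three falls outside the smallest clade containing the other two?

Taxon Q

Character polarity is set by the outgroup: the derived state is whichever differs from the outgroup's state, so for leaf margin serrate, setae branched the derived state is 'no', and for the remaining characters it is 'yes'.
bioluminescent organ: derived state 'yes' in Taxon F and Taxon R only — synapomorphy for {Taxon F, Taxon R}.
leaf margin serrate: derived state 'no' in Taxon G and Taxon Q only — synapomorphy for {Taxon G, Taxon Q}.
All ingroup taxa share the derived state 'no' for setae branched; it defines the ingroup but does not resolve relationships within it.
Most parsimonious ingroup topology: ((Taxon Q,Taxon G),(Taxon F,Taxon R)).
Taxon F and Taxon R share a more recent common ancestor with each other than either does with Taxon Q, so Taxon Q is the least closely related of the three.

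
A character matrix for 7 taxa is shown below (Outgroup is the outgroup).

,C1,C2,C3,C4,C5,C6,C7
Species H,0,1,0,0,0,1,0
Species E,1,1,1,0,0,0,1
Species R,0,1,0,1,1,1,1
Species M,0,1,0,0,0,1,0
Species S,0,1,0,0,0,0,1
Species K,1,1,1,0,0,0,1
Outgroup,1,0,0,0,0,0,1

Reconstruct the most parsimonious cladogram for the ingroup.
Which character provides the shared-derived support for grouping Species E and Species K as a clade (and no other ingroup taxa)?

Character polarity is set by the outgroup: the derived state is whichever differs from the outgroup's state, so for C1, C7 the derived state is '0', and for the remaining characters it is '1'.
Only Species H, Species M, Species R, and Species S show the derived state '0' for C1, supporting them as a clade.
All ingroup taxa share the derived state '1' for C2; it defines the ingroup but does not resolve relationships within it.
C3: derived state '1' in Species E and Species K only — synapomorphy for {Species E, Species K}.
C4: derived state '1' in Species R only — an autapomorphy, so it tells us nothing about relationships among taxa.
C5: derived state '1' in Species R only — an autapomorphy, so it tells us nothing about relationships among taxa.
Only Species H, Species M, and Species R show the derived state '1' for C6, supporting them as a clade.
C7 (derived state '0') is shared by Species H and Species M — a synapomorphy uniting that clade.
Most parsimonious ingroup topology: ((Species K,Species E),(Species S,((Species H,Species M),Species R))).
The clade {Species E, Species K} is supported by C3: its derived state '1' occurs in exactly those taxa and in no other taxon (including the outgroup).

C3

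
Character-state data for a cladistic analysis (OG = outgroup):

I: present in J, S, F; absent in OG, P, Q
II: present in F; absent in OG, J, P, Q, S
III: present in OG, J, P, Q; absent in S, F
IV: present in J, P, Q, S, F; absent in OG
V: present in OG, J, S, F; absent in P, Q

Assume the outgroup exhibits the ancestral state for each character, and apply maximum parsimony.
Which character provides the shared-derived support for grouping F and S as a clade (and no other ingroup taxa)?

Character polarity is set by the outgroup: the derived state is whichever differs from the outgroup's state, so for III, V the derived state is 'absent', and for the remaining characters it is 'present'.
Only F, J, and S show the derived state 'present' for I, supporting them as a clade.
II (derived state 'present') is unique to F (autapomorphy; uninformative for grouping).
Only F and S show the derived state 'absent' for III, supporting them as a clade.
IV (derived state 'present') is shared by all ingroup taxa — unites the whole ingroup.
V: derived state 'absent' in P and Q only — synapomorphy for {P, Q}.
Most parsimonious ingroup topology: ((J,(S,F)),(P,Q)).
The clade {F, S} is supported by III: its derived state 'absent' occurs in exactly those taxa and in no other taxon (including the outgroup).

III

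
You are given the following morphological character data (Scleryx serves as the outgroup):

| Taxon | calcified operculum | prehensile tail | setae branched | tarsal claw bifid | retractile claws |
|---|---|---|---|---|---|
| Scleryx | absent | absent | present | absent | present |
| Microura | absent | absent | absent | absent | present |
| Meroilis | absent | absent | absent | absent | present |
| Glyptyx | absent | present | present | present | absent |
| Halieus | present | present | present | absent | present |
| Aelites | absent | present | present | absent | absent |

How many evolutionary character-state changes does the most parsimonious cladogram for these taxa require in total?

Character polarity is set by the outgroup: the derived state is whichever differs from the outgroup's state, so for setae branched, retractile claws the derived state is 'absent', and for the remaining characters it is 'present'.
calcified operculum: derived state 'present' in Halieus only — an autapomorphy, so it tells us nothing about relationships among taxa.
Only Aelites, Glyptyx, and Halieus show the derived state 'present' for prehensile tail, supporting them as a clade.
setae branched: derived state 'absent' in Meroilis and Microura only — synapomorphy for {Meroilis, Microura}.
tarsal claw bifid (derived state 'present') is unique to Glyptyx (autapomorphy; uninformative for grouping).
retractile claws: derived state 'absent' in Aelites and Glyptyx only — synapomorphy for {Aelites, Glyptyx}.
Most parsimonious ingroup topology: ((Microura,Meroilis),((Glyptyx,Aelites),Halieus)).
Changes per character on this tree: calcified operculum: 1; prehensile tail: 1; setae branched: 1; tarsal claw bifid: 1; retractile claws: 1.
Total = 5.

5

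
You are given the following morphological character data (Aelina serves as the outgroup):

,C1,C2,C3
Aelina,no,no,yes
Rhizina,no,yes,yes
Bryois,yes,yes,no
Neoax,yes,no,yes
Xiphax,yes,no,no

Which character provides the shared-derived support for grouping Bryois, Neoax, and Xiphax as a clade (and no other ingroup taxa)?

C1

Character polarity is set by the outgroup: the derived state is whichever differs from the outgroup's state, so for C3 the derived state is 'no', and for the remaining characters it is 'yes'.
Only Bryois, Neoax, and Xiphax show the derived state 'yes' for C1, supporting them as a clade.
C2 (state 'yes') occurs in Bryois and Rhizina but conflicts with the nesting implied by the other characters — most parsimoniously interpreted as homoplasy.
C3: derived state 'no' in Bryois and Xiphax only — synapomorphy for {Bryois, Xiphax}.
Most parsimonious ingroup topology: (Rhizina,((Bryois,Xiphax),Neoax)).
The clade {Bryois, Neoax, Xiphax} is supported by C1: its derived state 'yes' occurs in exactly those taxa and in no other taxon (including the outgroup).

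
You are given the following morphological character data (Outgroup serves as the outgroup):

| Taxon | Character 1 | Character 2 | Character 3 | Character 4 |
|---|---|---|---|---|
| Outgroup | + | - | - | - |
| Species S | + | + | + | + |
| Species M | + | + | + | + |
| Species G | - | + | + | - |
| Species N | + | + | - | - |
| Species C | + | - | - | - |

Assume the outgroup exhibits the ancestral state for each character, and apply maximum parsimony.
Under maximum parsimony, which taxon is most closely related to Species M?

Species S

Character polarity is set by the outgroup: the derived state is whichever differs from the outgroup's state, so for Character 1 the derived state is '-', and for the remaining characters it is '+'.
Character 1: derived state '-' in Species G only — an autapomorphy, so it tells us nothing about relationships among taxa.
Character 2: derived state '+' in Species G, Species M, Species N, and Species S only — synapomorphy for {Species G, Species M, Species N, Species S}.
Character 3: derived state '+' in Species G, Species M, and Species S only — synapomorphy for {Species G, Species M, Species S}.
Character 4: derived state '+' in Species M and Species S only — synapomorphy for {Species M, Species S}.
Most parsimonious ingroup topology: ((((Species S,Species M),Species G),Species N),Species C).
Species M and Species S form a cherry on this tree, so they are sister taxa.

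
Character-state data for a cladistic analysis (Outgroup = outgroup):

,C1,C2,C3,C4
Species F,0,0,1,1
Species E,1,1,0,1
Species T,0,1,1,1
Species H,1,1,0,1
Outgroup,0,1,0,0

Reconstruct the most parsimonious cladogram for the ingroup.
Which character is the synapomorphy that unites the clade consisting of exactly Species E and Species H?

Character polarity is set by the outgroup: the derived state is whichever differs from the outgroup's state, so for C2 the derived state is '0', and for the remaining characters it is '1'.
C1 (derived state '1') is shared by Species E and Species H — a synapomorphy uniting that clade.
C2 (derived state '0') is unique to Species F (autapomorphy; uninformative for grouping).
C3 (derived state '1') is shared by Species F and Species T — a synapomorphy uniting that clade.
C4 (derived state '1') is shared by all ingroup taxa — unites the whole ingroup.
Most parsimonious ingroup topology: ((Species F,Species T),(Species E,Species H)).
The clade {Species E, Species H} is supported by C1: its derived state '1' occurs in exactly those taxa and in no other taxon (including the outgroup).

C1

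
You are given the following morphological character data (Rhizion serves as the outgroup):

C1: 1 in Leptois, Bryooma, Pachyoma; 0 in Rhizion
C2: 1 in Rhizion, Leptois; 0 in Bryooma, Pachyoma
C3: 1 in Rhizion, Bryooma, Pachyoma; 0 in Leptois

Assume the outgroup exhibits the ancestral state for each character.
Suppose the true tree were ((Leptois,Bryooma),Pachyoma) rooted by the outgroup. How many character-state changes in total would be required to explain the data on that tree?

Map each character onto ((Leptois,Bryooma),Pachyoma) (rooted by Rhizion) and count the minimum state changes it requires (Fitch parsimony):
C1: 1; C2: 2; C3: 1.
Total tree length = 4.

4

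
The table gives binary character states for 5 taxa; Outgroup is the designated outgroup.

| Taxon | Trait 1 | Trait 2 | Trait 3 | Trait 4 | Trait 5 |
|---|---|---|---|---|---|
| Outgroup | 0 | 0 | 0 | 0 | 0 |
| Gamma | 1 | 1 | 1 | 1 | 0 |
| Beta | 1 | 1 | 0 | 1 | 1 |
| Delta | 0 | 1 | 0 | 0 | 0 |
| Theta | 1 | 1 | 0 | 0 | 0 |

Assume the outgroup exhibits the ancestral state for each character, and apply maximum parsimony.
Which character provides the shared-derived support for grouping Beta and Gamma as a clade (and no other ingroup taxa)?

Trait 4

The outgroup has state '0' for every character, so '1' is the derived state throughout.
Trait 1: derived state '1' in Beta, Gamma, and Theta only — synapomorphy for {Beta, Gamma, Theta}.
All ingroup taxa share the derived state '1' for Trait 2; it defines the ingroup but does not resolve relationships within it.
Trait 3 (derived state '1') is unique to Gamma (autapomorphy; uninformative for grouping).
Trait 4: derived state '1' in Beta and Gamma only — synapomorphy for {Beta, Gamma}.
Trait 5: derived state '1' in Beta only — an autapomorphy, so it tells us nothing about relationships among taxa.
Most parsimonious ingroup topology: (((Gamma,Beta),Theta),Delta).
The clade {Beta, Gamma} is supported by Trait 4: its derived state '1' occurs in exactly those taxa and in no other taxon (including the outgroup).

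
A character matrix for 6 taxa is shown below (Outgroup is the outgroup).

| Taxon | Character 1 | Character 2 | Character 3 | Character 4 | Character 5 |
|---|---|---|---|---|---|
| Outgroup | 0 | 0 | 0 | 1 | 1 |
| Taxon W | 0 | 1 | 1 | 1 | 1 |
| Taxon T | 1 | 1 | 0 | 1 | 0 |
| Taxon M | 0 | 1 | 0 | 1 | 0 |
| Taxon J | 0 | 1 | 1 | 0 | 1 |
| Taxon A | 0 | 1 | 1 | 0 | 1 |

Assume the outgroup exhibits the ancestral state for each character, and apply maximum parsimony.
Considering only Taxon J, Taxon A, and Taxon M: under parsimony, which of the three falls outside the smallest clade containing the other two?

Character polarity is set by the outgroup: the derived state is whichever differs from the outgroup's state, so for Character 4, Character 5 the derived state is '0', and for the remaining characters it is '1'.
Character 1: derived state '1' in Taxon T only — an autapomorphy, so it tells us nothing about relationships among taxa.
All ingroup taxa share the derived state '1' for Character 2; it defines the ingroup but does not resolve relationships within it.
Character 3 (derived state '1') is shared by Taxon A, Taxon J, and Taxon W — a synapomorphy uniting that clade.
Character 4 (derived state '0') is shared by Taxon A and Taxon J — a synapomorphy uniting that clade.
Only Taxon M and Taxon T show the derived state '0' for Character 5, supporting them as a clade.
Most parsimonious ingroup topology: ((Taxon W,(Taxon J,Taxon A)),(Taxon T,Taxon M)).
Taxon J and Taxon A share a more recent common ancestor with each other than either does with Taxon M, so Taxon M is the least closely related of the three.

Taxon M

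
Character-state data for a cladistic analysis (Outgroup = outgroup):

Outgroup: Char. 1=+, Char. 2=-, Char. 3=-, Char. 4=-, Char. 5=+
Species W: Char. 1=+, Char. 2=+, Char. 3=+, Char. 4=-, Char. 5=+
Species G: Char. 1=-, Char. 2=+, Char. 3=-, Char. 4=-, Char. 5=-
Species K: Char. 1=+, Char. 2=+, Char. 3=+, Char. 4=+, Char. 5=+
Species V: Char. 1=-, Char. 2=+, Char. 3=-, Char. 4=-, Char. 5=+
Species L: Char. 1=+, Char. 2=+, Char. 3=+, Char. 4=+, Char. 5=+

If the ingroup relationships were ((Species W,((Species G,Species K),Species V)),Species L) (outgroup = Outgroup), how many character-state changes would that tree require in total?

9

Map each character onto ((Species W,((Species G,Species K),Species V)),Species L) (rooted by Outgroup) and count the minimum state changes it requires (Fitch parsimony):
Char. 1: 2; Char. 2: 1; Char. 3: 3; Char. 4: 2; Char. 5: 1.
Total tree length = 9.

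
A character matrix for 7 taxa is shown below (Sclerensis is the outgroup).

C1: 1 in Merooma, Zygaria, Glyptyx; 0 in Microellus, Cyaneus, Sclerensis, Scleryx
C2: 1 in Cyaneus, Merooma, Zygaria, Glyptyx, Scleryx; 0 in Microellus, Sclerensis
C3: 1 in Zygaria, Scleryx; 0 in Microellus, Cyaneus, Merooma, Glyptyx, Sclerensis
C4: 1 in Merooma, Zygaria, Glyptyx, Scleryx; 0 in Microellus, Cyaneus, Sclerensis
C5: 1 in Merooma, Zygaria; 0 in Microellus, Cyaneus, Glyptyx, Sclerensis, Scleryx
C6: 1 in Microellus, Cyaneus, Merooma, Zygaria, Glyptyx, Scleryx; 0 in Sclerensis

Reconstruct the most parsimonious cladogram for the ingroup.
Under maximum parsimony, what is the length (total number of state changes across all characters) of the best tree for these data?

7

The outgroup has state '0' for every character, so '1' is the derived state throughout.
Only Glyptyx, Merooma, and Zygaria show the derived state '1' for C1, supporting them as a clade.
Only Cyaneus, Glyptyx, Merooma, Scleryx, and Zygaria show the derived state '1' for C2, supporting them as a clade.
C3 groups Scleryx and Zygaria, which is incompatible with the clades supported by the remaining characters; treating it as convergent (homoplasy) costs fewer steps than any alternative tree.
C4 (derived state '1') is shared by Glyptyx, Merooma, Scleryx, and Zygaria — a synapomorphy uniting that clade.
C5: derived state '1' in Merooma and Zygaria only — synapomorphy for {Merooma, Zygaria}.
All ingroup taxa share the derived state '1' for C6; it defines the ingroup but does not resolve relationships within it.
Most parsimonious ingroup topology: (Microellus,((((Zygaria,Merooma),Glyptyx),Scleryx),Cyaneus)).
Changes per character on this tree: C1: 1; C2: 1; C3: 2; C4: 1; C5: 1; C6: 1.
Total = 7.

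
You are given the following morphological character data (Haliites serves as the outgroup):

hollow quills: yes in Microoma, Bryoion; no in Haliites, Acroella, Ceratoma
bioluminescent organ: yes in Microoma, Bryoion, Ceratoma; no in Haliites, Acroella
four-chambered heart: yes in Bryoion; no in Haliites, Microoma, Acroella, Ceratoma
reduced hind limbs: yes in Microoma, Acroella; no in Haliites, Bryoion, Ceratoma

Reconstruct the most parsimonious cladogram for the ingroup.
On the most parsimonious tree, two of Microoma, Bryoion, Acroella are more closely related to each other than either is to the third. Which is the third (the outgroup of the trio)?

The outgroup has state 'no' for every character, so 'yes' is the derived state throughout.
hollow quills (derived state 'yes') is shared by Bryoion and Microoma — a synapomorphy uniting that clade.
bioluminescent organ: derived state 'yes' in Bryoion, Ceratoma, and Microoma only — synapomorphy for {Bryoion, Ceratoma, Microoma}.
four-chambered heart (derived state 'yes') is unique to Bryoion (autapomorphy; uninformative for grouping).
reduced hind limbs groups Acroella and Microoma, which is incompatible with the clades supported by the remaining characters; treating it as convergent (homoplasy) costs fewer steps than any alternative tree.
Most parsimonious ingroup topology: (((Microoma,Bryoion),Ceratoma),Acroella).
Bryoion and Microoma share a more recent common ancestor with each other than either does with Acroella, so Acroella is the least closely related of the three.

Acroella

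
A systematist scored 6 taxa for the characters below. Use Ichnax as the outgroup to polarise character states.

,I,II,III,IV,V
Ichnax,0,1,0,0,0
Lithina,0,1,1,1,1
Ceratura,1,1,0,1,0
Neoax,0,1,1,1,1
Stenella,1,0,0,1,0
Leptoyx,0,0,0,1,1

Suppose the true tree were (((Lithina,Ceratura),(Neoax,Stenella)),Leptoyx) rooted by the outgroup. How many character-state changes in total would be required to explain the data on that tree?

Map each character onto (((Lithina,Ceratura),(Neoax,Stenella)),Leptoyx) (rooted by Ichnax) and count the minimum state changes it requires (Fitch parsimony):
I: 2; II: 2; III: 2; IV: 1; V: 3.
Total tree length = 10.

10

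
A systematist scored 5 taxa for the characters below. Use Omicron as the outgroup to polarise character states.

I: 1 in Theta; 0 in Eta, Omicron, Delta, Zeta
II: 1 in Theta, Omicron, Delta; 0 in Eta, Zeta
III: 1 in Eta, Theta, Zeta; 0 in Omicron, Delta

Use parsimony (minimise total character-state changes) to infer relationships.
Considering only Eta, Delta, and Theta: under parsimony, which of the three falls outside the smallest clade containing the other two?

Delta

Character polarity is set by the outgroup: the derived state is whichever differs from the outgroup's state, so for II the derived state is '0', and for the remaining characters it is '1'.
I: derived state '1' in Theta only — an autapomorphy, so it tells us nothing about relationships among taxa.
Only Eta and Zeta show the derived state '0' for II, supporting them as a clade.
III: derived state '1' in Eta, Theta, and Zeta only — synapomorphy for {Eta, Theta, Zeta}.
Most parsimonious ingroup topology: (((Zeta,Eta),Theta),Delta).
Eta and Theta share a more recent common ancestor with each other than either does with Delta, so Delta is the least closely related of the three.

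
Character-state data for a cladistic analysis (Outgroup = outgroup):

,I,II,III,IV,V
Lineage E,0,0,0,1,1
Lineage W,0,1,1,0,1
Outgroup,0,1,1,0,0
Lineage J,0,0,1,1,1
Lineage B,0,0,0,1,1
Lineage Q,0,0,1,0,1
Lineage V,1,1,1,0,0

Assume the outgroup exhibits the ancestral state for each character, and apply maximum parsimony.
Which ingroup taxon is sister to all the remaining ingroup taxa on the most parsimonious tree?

Character polarity is set by the outgroup: the derived state is whichever differs from the outgroup's state, so for II, III the derived state is '0', and for the remaining characters it is '1'.
I (derived state '1') is unique to Lineage V (autapomorphy; uninformative for grouping).
II (derived state '0') is shared by Lineage B, Lineage E, Lineage J, and Lineage Q — a synapomorphy uniting that clade.
III (derived state '0') is shared by Lineage B and Lineage E — a synapomorphy uniting that clade.
IV: derived state '1' in Lineage B, Lineage E, and Lineage J only — synapomorphy for {Lineage B, Lineage E, Lineage J}.
V (derived state '1') is shared by Lineage B, Lineage E, Lineage J, Lineage Q, and Lineage W — a synapomorphy uniting that clade.
Most parsimonious ingroup topology: (((Lineage Q,((Lineage B,Lineage E),Lineage J)),Lineage W),Lineage V).
Lineage V is sister to the clade containing all other ingroup taxa, so it is the earliest-diverging (most basal) ingroup lineage.

Lineage V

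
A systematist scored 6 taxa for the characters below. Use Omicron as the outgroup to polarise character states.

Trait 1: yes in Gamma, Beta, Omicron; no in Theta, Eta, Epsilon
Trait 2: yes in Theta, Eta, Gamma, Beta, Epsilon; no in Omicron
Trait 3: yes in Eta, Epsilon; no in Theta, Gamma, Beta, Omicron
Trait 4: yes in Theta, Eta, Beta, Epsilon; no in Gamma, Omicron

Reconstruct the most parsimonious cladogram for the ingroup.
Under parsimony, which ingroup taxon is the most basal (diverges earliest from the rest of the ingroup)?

Gamma

Character polarity is set by the outgroup: the derived state is whichever differs from the outgroup's state, so for Trait 1 the derived state is 'no', and for the remaining characters it is 'yes'.
Trait 1: derived state 'no' in Epsilon, Eta, and Theta only — synapomorphy for {Epsilon, Eta, Theta}.
All ingroup taxa share the derived state 'yes' for Trait 2; it defines the ingroup but does not resolve relationships within it.
Trait 3: derived state 'yes' in Epsilon and Eta only — synapomorphy for {Epsilon, Eta}.
Only Beta, Epsilon, Eta, and Theta show the derived state 'yes' for Trait 4, supporting them as a clade.
Most parsimonious ingroup topology: (((Theta,(Eta,Epsilon)),Beta),Gamma).
Gamma is sister to the clade containing all other ingroup taxa, so it is the earliest-diverging (most basal) ingroup lineage.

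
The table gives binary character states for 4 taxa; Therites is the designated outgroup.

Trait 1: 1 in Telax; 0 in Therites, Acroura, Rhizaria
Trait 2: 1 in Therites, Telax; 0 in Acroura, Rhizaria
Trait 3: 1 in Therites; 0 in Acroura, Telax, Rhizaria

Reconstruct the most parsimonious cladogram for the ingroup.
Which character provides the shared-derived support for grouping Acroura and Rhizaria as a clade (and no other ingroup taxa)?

Character polarity is set by the outgroup: the derived state is whichever differs from the outgroup's state, so for Trait 2, Trait 3 the derived state is '0', and for the remaining characters it is '1'.
Trait 1: derived state '1' in Telax only — an autapomorphy, so it tells us nothing about relationships among taxa.
Trait 2: derived state '0' in Acroura and Rhizaria only — synapomorphy for {Acroura, Rhizaria}.
All ingroup taxa share the derived state '0' for Trait 3; it defines the ingroup but does not resolve relationships within it.
Most parsimonious ingroup topology: ((Acroura,Rhizaria),Telax).
The clade {Acroura, Rhizaria} is supported by Trait 2: its derived state '0' occurs in exactly those taxa and in no other taxon (including the outgroup).

Trait 2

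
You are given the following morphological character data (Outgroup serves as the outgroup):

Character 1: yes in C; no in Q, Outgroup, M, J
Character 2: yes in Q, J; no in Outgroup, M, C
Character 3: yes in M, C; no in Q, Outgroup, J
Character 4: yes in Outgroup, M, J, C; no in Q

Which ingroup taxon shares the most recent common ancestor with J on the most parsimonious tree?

Q

Character polarity is set by the outgroup: the derived state is whichever differs from the outgroup's state, so for Character 4 the derived state is 'no', and for the remaining characters it is 'yes'.
Character 1 (derived state 'yes') is unique to C (autapomorphy; uninformative for grouping).
Character 2 (derived state 'yes') is shared by J and Q — a synapomorphy uniting that clade.
Character 3 (derived state 'yes') is shared by C and M — a synapomorphy uniting that clade.
Character 4: derived state 'no' in Q only — an autapomorphy, so it tells us nothing about relationships among taxa.
Most parsimonious ingroup topology: ((Q,J),(M,C)).
J and Q form a cherry on this tree, so they are sister taxa.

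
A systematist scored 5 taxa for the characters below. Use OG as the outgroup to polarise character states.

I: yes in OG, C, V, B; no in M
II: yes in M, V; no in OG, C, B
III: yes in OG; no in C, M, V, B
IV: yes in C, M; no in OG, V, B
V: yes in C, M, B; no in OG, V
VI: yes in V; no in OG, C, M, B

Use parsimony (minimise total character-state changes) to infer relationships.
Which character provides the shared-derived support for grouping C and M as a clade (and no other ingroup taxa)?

IV

Character polarity is set by the outgroup: the derived state is whichever differs from the outgroup's state, so for I, III the derived state is 'no', and for the remaining characters it is 'yes'.
I: derived state 'no' in M only — an autapomorphy, so it tells us nothing about relationships among taxa.
II (state 'yes') occurs in M and V but conflicts with the nesting implied by the other characters — most parsimoniously interpreted as homoplasy.
All ingroup taxa share the derived state 'no' for III; it defines the ingroup but does not resolve relationships within it.
IV (derived state 'yes') is shared by C and M — a synapomorphy uniting that clade.
Only B, C, and M show the derived state 'yes' for V, supporting them as a clade.
VI: derived state 'yes' in V only — an autapomorphy, so it tells us nothing about relationships among taxa.
Most parsimonious ingroup topology: (((C,M),B),V).
The clade {C, M} is supported by IV: its derived state 'yes' occurs in exactly those taxa and in no other taxon (including the outgroup).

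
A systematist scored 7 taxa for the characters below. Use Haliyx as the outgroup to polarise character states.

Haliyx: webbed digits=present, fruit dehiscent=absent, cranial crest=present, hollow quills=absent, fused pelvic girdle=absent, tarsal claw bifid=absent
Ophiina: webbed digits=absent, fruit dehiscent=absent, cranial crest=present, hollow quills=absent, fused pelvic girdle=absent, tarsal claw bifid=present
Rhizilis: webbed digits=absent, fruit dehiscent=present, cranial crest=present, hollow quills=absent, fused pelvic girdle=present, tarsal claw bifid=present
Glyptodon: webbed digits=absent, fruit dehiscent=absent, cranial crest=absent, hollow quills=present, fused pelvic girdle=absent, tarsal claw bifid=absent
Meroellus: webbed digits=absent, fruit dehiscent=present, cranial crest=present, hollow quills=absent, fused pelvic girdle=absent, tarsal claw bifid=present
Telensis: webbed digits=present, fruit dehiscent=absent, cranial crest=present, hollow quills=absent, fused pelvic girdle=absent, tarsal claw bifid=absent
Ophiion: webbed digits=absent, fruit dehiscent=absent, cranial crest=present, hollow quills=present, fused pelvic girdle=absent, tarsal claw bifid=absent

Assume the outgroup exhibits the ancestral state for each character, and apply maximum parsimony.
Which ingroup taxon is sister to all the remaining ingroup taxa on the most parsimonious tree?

Telensis

Character polarity is set by the outgroup: the derived state is whichever differs from the outgroup's state, so for webbed digits, cranial crest the derived state is 'absent', and for the remaining characters it is 'present'.
Only Glyptodon, Meroellus, Ophiina, Ophiion, and Rhizilis show the derived state 'absent' for webbed digits, supporting them as a clade.
Only Meroellus and Rhizilis show the derived state 'present' for fruit dehiscent, supporting them as a clade.
cranial crest: derived state 'absent' in Glyptodon only — an autapomorphy, so it tells us nothing about relationships among taxa.
Only Glyptodon and Ophiion show the derived state 'present' for hollow quills, supporting them as a clade.
fused pelvic girdle: derived state 'present' in Rhizilis only — an autapomorphy, so it tells us nothing about relationships among taxa.
tarsal claw bifid (derived state 'present') is shared by Meroellus, Ophiina, and Rhizilis — a synapomorphy uniting that clade.
Most parsimonious ingroup topology: (((Ophiina,(Rhizilis,Meroellus)),(Glyptodon,Ophiion)),Telensis).
Telensis is sister to the clade containing all other ingroup taxa, so it is the earliest-diverging (most basal) ingroup lineage.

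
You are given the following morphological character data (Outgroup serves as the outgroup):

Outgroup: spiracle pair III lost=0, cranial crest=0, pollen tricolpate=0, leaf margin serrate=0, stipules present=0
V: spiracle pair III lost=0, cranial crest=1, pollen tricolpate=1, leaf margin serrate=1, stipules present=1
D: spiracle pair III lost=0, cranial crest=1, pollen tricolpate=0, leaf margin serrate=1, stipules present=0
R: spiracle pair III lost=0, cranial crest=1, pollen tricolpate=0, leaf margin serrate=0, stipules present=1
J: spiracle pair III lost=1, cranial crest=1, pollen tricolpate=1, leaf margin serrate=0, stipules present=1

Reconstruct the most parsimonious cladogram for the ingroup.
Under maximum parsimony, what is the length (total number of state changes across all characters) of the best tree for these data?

6

The outgroup has state '0' for every character, so '1' is the derived state throughout.
spiracle pair III lost (derived state '1') is unique to J (autapomorphy; uninformative for grouping).
cranial crest (derived state '1') is shared by all ingroup taxa — unites the whole ingroup.
pollen tricolpate (derived state '1') is shared by J and V — a synapomorphy uniting that clade.
leaf margin serrate (state '1') occurs in D and V but conflicts with the nesting implied by the other characters — most parsimoniously interpreted as homoplasy.
stipules present (derived state '1') is shared by J, R, and V — a synapomorphy uniting that clade.
Most parsimonious ingroup topology: (((V,J),R),D).
Changes per character on this tree: spiracle pair III lost: 1; cranial crest: 1; pollen tricolpate: 1; leaf margin serrate: 2; stipules present: 1.
Total = 6.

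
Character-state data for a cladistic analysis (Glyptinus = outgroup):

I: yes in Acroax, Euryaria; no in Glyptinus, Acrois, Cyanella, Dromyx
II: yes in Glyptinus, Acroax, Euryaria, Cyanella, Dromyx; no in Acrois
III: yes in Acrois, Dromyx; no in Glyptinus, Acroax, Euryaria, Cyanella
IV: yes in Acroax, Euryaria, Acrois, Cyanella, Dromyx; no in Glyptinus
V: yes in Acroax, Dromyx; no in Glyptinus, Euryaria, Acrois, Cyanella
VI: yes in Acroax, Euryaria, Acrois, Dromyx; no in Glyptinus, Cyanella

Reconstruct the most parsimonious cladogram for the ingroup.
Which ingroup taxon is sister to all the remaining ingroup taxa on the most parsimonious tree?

Cyanella

Character polarity is set by the outgroup: the derived state is whichever differs from the outgroup's state, so for II the derived state is 'no', and for the remaining characters it is 'yes'.
I (derived state 'yes') is shared by Acroax and Euryaria — a synapomorphy uniting that clade.
II: derived state 'no' in Acrois only — an autapomorphy, so it tells us nothing about relationships among taxa.
III: derived state 'yes' in Acrois and Dromyx only — synapomorphy for {Acrois, Dromyx}.
All ingroup taxa share the derived state 'yes' for IV; it defines the ingroup but does not resolve relationships within it.
V groups Acroax and Dromyx, which is incompatible with the clades supported by the remaining characters; treating it as convergent (homoplasy) costs fewer steps than any alternative tree.
Only Acroax, Acrois, Dromyx, and Euryaria show the derived state 'yes' for VI, supporting them as a clade.
Most parsimonious ingroup topology: (((Acroax,Euryaria),(Acrois,Dromyx)),Cyanella).
Cyanella is sister to the clade containing all other ingroup taxa, so it is the earliest-diverging (most basal) ingroup lineage.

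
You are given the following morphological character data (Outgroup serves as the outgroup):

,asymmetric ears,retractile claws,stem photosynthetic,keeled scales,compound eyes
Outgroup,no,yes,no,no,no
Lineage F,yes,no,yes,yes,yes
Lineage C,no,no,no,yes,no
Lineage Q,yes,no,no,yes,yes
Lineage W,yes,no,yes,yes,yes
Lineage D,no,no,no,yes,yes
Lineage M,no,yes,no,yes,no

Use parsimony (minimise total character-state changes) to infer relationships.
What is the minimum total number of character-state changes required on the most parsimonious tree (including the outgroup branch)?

5

Character polarity is set by the outgroup: the derived state is whichever differs from the outgroup's state, so for retractile claws the derived state is 'no', and for the remaining characters it is 'yes'.
asymmetric ears (derived state 'yes') is shared by Lineage F, Lineage Q, and Lineage W — a synapomorphy uniting that clade.
retractile claws: derived state 'no' in Lineage C, Lineage D, Lineage F, Lineage Q, and Lineage W only — synapomorphy for {Lineage C, Lineage D, Lineage F, Lineage Q, Lineage W}.
stem photosynthetic (derived state 'yes') is shared by Lineage F and Lineage W — a synapomorphy uniting that clade.
All ingroup taxa share the derived state 'yes' for keeled scales; it defines the ingroup but does not resolve relationships within it.
Only Lineage D, Lineage F, Lineage Q, and Lineage W show the derived state 'yes' for compound eyes, supporting them as a clade.
Most parsimonious ingroup topology: (((((Lineage F,Lineage W),Lineage Q),Lineage D),Lineage C),Lineage M).
Changes per character on this tree: asymmetric ears: 1; retractile claws: 1; stem photosynthetic: 1; keeled scales: 1; compound eyes: 1.
Total = 5.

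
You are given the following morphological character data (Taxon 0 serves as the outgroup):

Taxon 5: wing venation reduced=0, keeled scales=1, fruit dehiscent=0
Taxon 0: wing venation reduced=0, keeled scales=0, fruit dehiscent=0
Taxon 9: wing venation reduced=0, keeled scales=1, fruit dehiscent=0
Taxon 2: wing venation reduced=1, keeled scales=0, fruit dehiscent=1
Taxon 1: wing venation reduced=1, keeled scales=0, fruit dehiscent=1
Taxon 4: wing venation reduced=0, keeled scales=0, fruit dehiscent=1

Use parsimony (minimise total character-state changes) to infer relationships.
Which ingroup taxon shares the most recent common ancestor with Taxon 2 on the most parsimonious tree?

Taxon 1

The outgroup has state '0' for every character, so '1' is the derived state throughout.
wing venation reduced (derived state '1') is shared by Taxon 1 and Taxon 2 — a synapomorphy uniting that clade.
keeled scales (derived state '1') is shared by Taxon 5 and Taxon 9 — a synapomorphy uniting that clade.
Only Taxon 1, Taxon 2, and Taxon 4 show the derived state '1' for fruit dehiscent, supporting them as a clade.
Most parsimonious ingroup topology: ((Taxon 5,Taxon 9),((Taxon 1,Taxon 2),Taxon 4)).
Taxon 2 and Taxon 1 form a cherry on this tree, so they are sister taxa.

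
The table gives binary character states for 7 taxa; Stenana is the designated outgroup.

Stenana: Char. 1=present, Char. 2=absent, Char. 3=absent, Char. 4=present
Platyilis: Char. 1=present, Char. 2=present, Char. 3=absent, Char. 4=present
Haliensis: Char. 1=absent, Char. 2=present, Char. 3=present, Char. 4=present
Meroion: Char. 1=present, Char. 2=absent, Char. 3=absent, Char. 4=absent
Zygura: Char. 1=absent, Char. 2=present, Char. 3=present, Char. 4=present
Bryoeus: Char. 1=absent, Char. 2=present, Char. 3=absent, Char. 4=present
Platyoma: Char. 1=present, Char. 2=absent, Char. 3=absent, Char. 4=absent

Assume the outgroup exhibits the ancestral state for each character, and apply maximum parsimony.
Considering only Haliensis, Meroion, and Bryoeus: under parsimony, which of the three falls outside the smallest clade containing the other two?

Meroion

Character polarity is set by the outgroup: the derived state is whichever differs from the outgroup's state, so for Char. 1, Char. 4 the derived state is 'absent', and for the remaining characters it is 'present'.
Char. 1: derived state 'absent' in Bryoeus, Haliensis, and Zygura only — synapomorphy for {Bryoeus, Haliensis, Zygura}.
Char. 2: derived state 'present' in Bryoeus, Haliensis, Platyilis, and Zygura only — synapomorphy for {Bryoeus, Haliensis, Platyilis, Zygura}.
Char. 3 (derived state 'present') is shared by Haliensis and Zygura — a synapomorphy uniting that clade.
Char. 4 (derived state 'absent') is shared by Meroion and Platyoma — a synapomorphy uniting that clade.
Most parsimonious ingroup topology: ((Platyilis,((Haliensis,Zygura),Bryoeus)),(Meroion,Platyoma)).
Haliensis and Bryoeus share a more recent common ancestor with each other than either does with Meroion, so Meroion is the least closely related of the three.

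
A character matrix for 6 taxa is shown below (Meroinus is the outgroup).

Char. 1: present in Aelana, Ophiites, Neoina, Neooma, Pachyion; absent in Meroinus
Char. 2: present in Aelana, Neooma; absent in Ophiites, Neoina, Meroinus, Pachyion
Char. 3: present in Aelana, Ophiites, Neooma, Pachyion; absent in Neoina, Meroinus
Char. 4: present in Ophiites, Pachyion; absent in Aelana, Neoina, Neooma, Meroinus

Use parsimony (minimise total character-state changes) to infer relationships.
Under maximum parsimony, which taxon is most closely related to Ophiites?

Pachyion

The outgroup has state 'absent' for every character, so 'present' is the derived state throughout.
All ingroup taxa share the derived state 'present' for Char. 1; it defines the ingroup but does not resolve relationships within it.
Only Aelana and Neooma show the derived state 'present' for Char. 2, supporting them as a clade.
Char. 3 (derived state 'present') is shared by Aelana, Neooma, Ophiites, and Pachyion — a synapomorphy uniting that clade.
Char. 4: derived state 'present' in Ophiites and Pachyion only — synapomorphy for {Ophiites, Pachyion}.
Most parsimonious ingroup topology: (((Neooma,Aelana),(Ophiites,Pachyion)),Neoina).
Ophiites and Pachyion form a cherry on this tree, so they are sister taxa.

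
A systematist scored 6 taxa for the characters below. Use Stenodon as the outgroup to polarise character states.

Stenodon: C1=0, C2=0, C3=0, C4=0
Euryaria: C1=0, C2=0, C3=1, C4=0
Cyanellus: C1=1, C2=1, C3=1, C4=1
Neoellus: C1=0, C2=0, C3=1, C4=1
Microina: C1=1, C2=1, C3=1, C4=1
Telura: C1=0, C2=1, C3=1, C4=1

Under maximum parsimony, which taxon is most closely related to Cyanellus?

The outgroup has state '0' for every character, so '1' is the derived state throughout.
C1: derived state '1' in Cyanellus and Microina only — synapomorphy for {Cyanellus, Microina}.
C2: derived state '1' in Cyanellus, Microina, and Telura only — synapomorphy for {Cyanellus, Microina, Telura}.
All ingroup taxa share the derived state '1' for C3; it defines the ingroup but does not resolve relationships within it.
Only Cyanellus, Microina, Neoellus, and Telura show the derived state '1' for C4, supporting them as a clade.
Most parsimonious ingroup topology: (Euryaria,(((Cyanellus,Microina),Telura),Neoellus)).
Cyanellus and Microina form a cherry on this tree, so they are sister taxa.

Microina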